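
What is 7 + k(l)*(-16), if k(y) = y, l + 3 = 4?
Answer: -9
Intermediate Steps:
l = 1 (l = -3 + 4 = 1)
7 + k(l)*(-16) = 7 + 1*(-16) = 7 - 16 = -9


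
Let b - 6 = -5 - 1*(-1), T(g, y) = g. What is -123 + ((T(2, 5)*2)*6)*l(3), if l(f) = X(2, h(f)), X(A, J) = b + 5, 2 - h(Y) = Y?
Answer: 45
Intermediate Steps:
b = 2 (b = 6 + (-5 - 1*(-1)) = 6 + (-5 + 1) = 6 - 4 = 2)
h(Y) = 2 - Y
X(A, J) = 7 (X(A, J) = 2 + 5 = 7)
l(f) = 7
-123 + ((T(2, 5)*2)*6)*l(3) = -123 + ((2*2)*6)*7 = -123 + (4*6)*7 = -123 + 24*7 = -123 + 168 = 45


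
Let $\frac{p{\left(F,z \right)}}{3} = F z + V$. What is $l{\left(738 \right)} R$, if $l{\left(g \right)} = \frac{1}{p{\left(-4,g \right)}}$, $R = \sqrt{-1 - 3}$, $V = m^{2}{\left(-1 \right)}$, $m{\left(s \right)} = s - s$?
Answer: $- \frac{i}{4428} \approx - 0.00022584 i$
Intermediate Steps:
$m{\left(s \right)} = 0$
$V = 0$ ($V = 0^{2} = 0$)
$R = 2 i$ ($R = \sqrt{-4} = 2 i \approx 2.0 i$)
$p{\left(F,z \right)} = 3 F z$ ($p{\left(F,z \right)} = 3 \left(F z + 0\right) = 3 F z$)
$l{\left(g \right)} = - \frac{1}{12 g}$ ($l{\left(g \right)} = \frac{1}{3 \left(-4\right) g} = \frac{1}{\left(-12\right) g} = - \frac{1}{12 g}$)
$l{\left(738 \right)} R = - \frac{1}{12 \cdot 738} \cdot 2 i = \left(- \frac{1}{12}\right) \frac{1}{738} \cdot 2 i = - \frac{2 i}{8856} = - \frac{i}{4428}$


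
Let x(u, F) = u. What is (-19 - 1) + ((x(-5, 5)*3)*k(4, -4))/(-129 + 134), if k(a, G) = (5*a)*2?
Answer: -140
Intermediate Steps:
k(a, G) = 10*a
(-19 - 1) + ((x(-5, 5)*3)*k(4, -4))/(-129 + 134) = (-19 - 1) + ((-5*3)*(10*4))/(-129 + 134) = -20 + (-15*40)/5 = -20 + (1/5)*(-600) = -20 - 120 = -140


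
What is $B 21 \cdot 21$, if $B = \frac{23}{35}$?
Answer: $\frac{1449}{5} \approx 289.8$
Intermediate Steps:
$B = \frac{23}{35}$ ($B = 23 \cdot \frac{1}{35} = \frac{23}{35} \approx 0.65714$)
$B 21 \cdot 21 = \frac{23}{35} \cdot 21 \cdot 21 = \frac{69}{5} \cdot 21 = \frac{1449}{5}$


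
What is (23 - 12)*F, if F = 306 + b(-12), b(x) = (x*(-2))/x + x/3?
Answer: 3300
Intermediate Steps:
b(x) = -2 + x/3 (b(x) = (-2*x)/x + x*(⅓) = -2 + x/3)
F = 300 (F = 306 + (-2 + (⅓)*(-12)) = 306 + (-2 - 4) = 306 - 6 = 300)
(23 - 12)*F = (23 - 12)*300 = 11*300 = 3300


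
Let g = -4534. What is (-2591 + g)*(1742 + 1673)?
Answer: -24331875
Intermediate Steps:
(-2591 + g)*(1742 + 1673) = (-2591 - 4534)*(1742 + 1673) = -7125*3415 = -24331875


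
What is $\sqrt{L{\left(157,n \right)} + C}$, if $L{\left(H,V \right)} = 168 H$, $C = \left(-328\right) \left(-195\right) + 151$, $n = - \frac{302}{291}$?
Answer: $\sqrt{90487} \approx 300.81$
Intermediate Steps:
$n = - \frac{302}{291}$ ($n = \left(-302\right) \frac{1}{291} = - \frac{302}{291} \approx -1.0378$)
$C = 64111$ ($C = 63960 + 151 = 64111$)
$\sqrt{L{\left(157,n \right)} + C} = \sqrt{168 \cdot 157 + 64111} = \sqrt{26376 + 64111} = \sqrt{90487}$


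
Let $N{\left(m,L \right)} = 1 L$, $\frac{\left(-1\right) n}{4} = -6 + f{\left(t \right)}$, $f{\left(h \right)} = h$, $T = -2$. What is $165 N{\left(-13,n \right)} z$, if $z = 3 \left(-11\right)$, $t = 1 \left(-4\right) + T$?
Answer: $-261360$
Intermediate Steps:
$t = -6$ ($t = 1 \left(-4\right) - 2 = -4 - 2 = -6$)
$n = 48$ ($n = - 4 \left(-6 - 6\right) = \left(-4\right) \left(-12\right) = 48$)
$N{\left(m,L \right)} = L$
$z = -33$
$165 N{\left(-13,n \right)} z = 165 \cdot 48 \left(-33\right) = 7920 \left(-33\right) = -261360$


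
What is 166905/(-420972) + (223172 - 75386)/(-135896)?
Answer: -1768656039/1191841894 ≈ -1.4840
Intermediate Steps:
166905/(-420972) + (223172 - 75386)/(-135896) = 166905*(-1/420972) + 147786*(-1/135896) = -55635/140324 - 73893/67948 = -1768656039/1191841894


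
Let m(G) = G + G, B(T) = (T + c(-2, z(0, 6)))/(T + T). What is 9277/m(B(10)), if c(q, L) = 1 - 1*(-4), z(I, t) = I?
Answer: 18554/3 ≈ 6184.7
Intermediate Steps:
c(q, L) = 5 (c(q, L) = 1 + 4 = 5)
B(T) = (5 + T)/(2*T) (B(T) = (T + 5)/(T + T) = (5 + T)/((2*T)) = (5 + T)*(1/(2*T)) = (5 + T)/(2*T))
m(G) = 2*G
9277/m(B(10)) = 9277/((2*((½)*(5 + 10)/10))) = 9277/((2*((½)*(⅒)*15))) = 9277/((2*(¾))) = 9277/(3/2) = 9277*(⅔) = 18554/3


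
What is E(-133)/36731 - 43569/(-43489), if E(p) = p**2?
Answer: 2369609860/1597394459 ≈ 1.4834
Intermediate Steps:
E(-133)/36731 - 43569/(-43489) = (-133)**2/36731 - 43569/(-43489) = 17689*(1/36731) - 43569*(-1/43489) = 17689/36731 + 43569/43489 = 2369609860/1597394459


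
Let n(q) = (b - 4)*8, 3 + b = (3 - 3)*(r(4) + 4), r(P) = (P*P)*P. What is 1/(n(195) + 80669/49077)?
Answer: -49077/2667643 ≈ -0.018397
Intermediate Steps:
r(P) = P**3 (r(P) = P**2*P = P**3)
b = -3 (b = -3 + (3 - 3)*(4**3 + 4) = -3 + 0*(64 + 4) = -3 + 0*68 = -3 + 0 = -3)
n(q) = -56 (n(q) = (-3 - 4)*8 = -7*8 = -56)
1/(n(195) + 80669/49077) = 1/(-56 + 80669/49077) = 1/(-2667643/49077) = -49077/2667643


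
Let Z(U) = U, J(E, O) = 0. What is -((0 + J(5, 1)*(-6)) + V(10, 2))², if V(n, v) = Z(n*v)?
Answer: -400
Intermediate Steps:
V(n, v) = n*v
-((0 + J(5, 1)*(-6)) + V(10, 2))² = -((0 + 0*(-6)) + 10*2)² = -((0 + 0) + 20)² = -(0 + 20)² = -1*20² = -1*400 = -400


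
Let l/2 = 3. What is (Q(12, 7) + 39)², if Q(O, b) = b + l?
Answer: 2704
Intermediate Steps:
l = 6 (l = 2*3 = 6)
Q(O, b) = 6 + b (Q(O, b) = b + 6 = 6 + b)
(Q(12, 7) + 39)² = ((6 + 7) + 39)² = (13 + 39)² = 52² = 2704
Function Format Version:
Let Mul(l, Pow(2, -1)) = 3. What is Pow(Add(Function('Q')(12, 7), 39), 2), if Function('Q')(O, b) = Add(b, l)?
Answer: 2704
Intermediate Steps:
l = 6 (l = Mul(2, 3) = 6)
Function('Q')(O, b) = Add(6, b) (Function('Q')(O, b) = Add(b, 6) = Add(6, b))
Pow(Add(Function('Q')(12, 7), 39), 2) = Pow(Add(Add(6, 7), 39), 2) = Pow(Add(13, 39), 2) = Pow(52, 2) = 2704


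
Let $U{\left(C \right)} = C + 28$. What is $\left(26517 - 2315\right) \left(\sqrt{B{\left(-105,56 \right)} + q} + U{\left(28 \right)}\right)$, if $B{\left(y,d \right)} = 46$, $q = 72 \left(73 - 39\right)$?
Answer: $1355312 + 24202 \sqrt{2494} \approx 2.564 \cdot 10^{6}$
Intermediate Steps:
$q = 2448$ ($q = 72 \cdot 34 = 2448$)
$U{\left(C \right)} = 28 + C$
$\left(26517 - 2315\right) \left(\sqrt{B{\left(-105,56 \right)} + q} + U{\left(28 \right)}\right) = \left(26517 - 2315\right) \left(\sqrt{46 + 2448} + \left(28 + 28\right)\right) = 24202 \left(\sqrt{2494} + 56\right) = 24202 \left(56 + \sqrt{2494}\right) = 1355312 + 24202 \sqrt{2494}$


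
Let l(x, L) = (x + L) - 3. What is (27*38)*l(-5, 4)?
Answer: -4104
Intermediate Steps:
l(x, L) = -3 + L + x (l(x, L) = (L + x) - 3 = -3 + L + x)
(27*38)*l(-5, 4) = (27*38)*(-3 + 4 - 5) = 1026*(-4) = -4104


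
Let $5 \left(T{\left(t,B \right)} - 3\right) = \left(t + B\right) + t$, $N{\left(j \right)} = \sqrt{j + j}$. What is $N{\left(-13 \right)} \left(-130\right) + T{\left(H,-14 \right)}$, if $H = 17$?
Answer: $7 - 130 i \sqrt{26} \approx 7.0 - 662.87 i$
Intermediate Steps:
$N{\left(j \right)} = \sqrt{2} \sqrt{j}$ ($N{\left(j \right)} = \sqrt{2 j} = \sqrt{2} \sqrt{j}$)
$T{\left(t,B \right)} = 3 + \frac{B}{5} + \frac{2 t}{5}$ ($T{\left(t,B \right)} = 3 + \frac{\left(t + B\right) + t}{5} = 3 + \frac{\left(B + t\right) + t}{5} = 3 + \frac{B + 2 t}{5} = 3 + \left(\frac{B}{5} + \frac{2 t}{5}\right) = 3 + \frac{B}{5} + \frac{2 t}{5}$)
$N{\left(-13 \right)} \left(-130\right) + T{\left(H,-14 \right)} = \sqrt{2} \sqrt{-13} \left(-130\right) + \left(3 + \frac{1}{5} \left(-14\right) + \frac{2}{5} \cdot 17\right) = \sqrt{2} i \sqrt{13} \left(-130\right) + \left(3 - \frac{14}{5} + \frac{34}{5}\right) = i \sqrt{26} \left(-130\right) + 7 = - 130 i \sqrt{26} + 7 = 7 - 130 i \sqrt{26}$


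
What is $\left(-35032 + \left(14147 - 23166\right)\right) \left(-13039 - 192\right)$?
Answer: $582838781$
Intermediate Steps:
$\left(-35032 + \left(14147 - 23166\right)\right) \left(-13039 - 192\right) = \left(-35032 - 9019\right) \left(-13039 - 192\right) = - 44051 \left(-13039 - 192\right) = \left(-44051\right) \left(-13231\right) = 582838781$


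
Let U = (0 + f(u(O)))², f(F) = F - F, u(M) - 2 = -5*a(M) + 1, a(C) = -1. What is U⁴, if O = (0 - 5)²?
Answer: 0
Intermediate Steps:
O = 25 (O = (-5)² = 25)
u(M) = 8 (u(M) = 2 + (-5*(-1) + 1) = 2 + (5 + 1) = 2 + 6 = 8)
f(F) = 0
U = 0 (U = (0 + 0)² = 0² = 0)
U⁴ = 0⁴ = 0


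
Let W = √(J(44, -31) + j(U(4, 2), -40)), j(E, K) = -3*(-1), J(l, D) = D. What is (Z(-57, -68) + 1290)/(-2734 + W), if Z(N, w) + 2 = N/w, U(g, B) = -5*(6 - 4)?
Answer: -119805247/254142656 - 87641*I*√7/254142656 ≈ -0.47141 - 0.00091239*I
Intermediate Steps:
U(g, B) = -10 (U(g, B) = -5*2 = -10)
Z(N, w) = -2 + N/w
j(E, K) = 3
W = 2*I*√7 (W = √(-31 + 3) = √(-28) = 2*I*√7 ≈ 5.2915*I)
(Z(-57, -68) + 1290)/(-2734 + W) = ((-2 - 57/(-68)) + 1290)/(-2734 + 2*I*√7) = ((-2 - 57*(-1/68)) + 1290)/(-2734 + 2*I*√7) = ((-2 + 57/68) + 1290)/(-2734 + 2*I*√7) = (-79/68 + 1290)/(-2734 + 2*I*√7) = 87641/(68*(-2734 + 2*I*√7))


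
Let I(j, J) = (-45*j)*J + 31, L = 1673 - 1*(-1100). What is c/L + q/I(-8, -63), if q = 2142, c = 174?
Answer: -1998840/62805677 ≈ -0.031826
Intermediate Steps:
L = 2773 (L = 1673 + 1100 = 2773)
I(j, J) = 31 - 45*J*j (I(j, J) = -45*J*j + 31 = 31 - 45*J*j)
c/L + q/I(-8, -63) = 174/2773 + 2142/(31 - 45*(-63)*(-8)) = 174*(1/2773) + 2142/(31 - 22680) = 174/2773 + 2142/(-22649) = 174/2773 + 2142*(-1/22649) = 174/2773 - 2142/22649 = -1998840/62805677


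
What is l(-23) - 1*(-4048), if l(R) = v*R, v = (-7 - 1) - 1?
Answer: 4255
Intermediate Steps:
v = -9 (v = -8 - 1 = -9)
l(R) = -9*R
l(-23) - 1*(-4048) = -9*(-23) - 1*(-4048) = 207 + 4048 = 4255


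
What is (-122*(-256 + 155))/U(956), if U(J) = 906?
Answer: 6161/453 ≈ 13.600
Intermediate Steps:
(-122*(-256 + 155))/U(956) = -122*(-256 + 155)/906 = -122*(-101)*(1/906) = 12322*(1/906) = 6161/453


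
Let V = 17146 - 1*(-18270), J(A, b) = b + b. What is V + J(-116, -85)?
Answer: 35246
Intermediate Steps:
J(A, b) = 2*b
V = 35416 (V = 17146 + 18270 = 35416)
V + J(-116, -85) = 35416 + 2*(-85) = 35416 - 170 = 35246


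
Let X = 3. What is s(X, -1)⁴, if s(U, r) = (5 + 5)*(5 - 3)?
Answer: 160000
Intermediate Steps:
s(U, r) = 20 (s(U, r) = 10*2 = 20)
s(X, -1)⁴ = 20⁴ = 160000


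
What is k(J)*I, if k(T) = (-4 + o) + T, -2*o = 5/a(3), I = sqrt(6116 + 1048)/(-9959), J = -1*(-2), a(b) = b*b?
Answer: 41*sqrt(199)/29877 ≈ 0.019359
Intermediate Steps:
a(b) = b**2
J = 2
I = -6*sqrt(199)/9959 (I = sqrt(7164)*(-1/9959) = (6*sqrt(199))*(-1/9959) = -6*sqrt(199)/9959 ≈ -0.0084989)
o = -5/18 (o = -5/(2*(3**2)) = -5/(2*9) = -1/2*5/9 = -5/18 ≈ -0.27778)
k(T) = -77/18 + T (k(T) = (-4 - 5/18) + T = -77/18 + T)
k(J)*I = (-77/18 + 2)*(-6*sqrt(199)/9959) = -(-41)*sqrt(199)/29877 = 41*sqrt(199)/29877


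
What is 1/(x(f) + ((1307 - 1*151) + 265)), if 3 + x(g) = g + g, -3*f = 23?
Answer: 3/4208 ≈ 0.00071293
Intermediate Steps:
f = -23/3 (f = -⅓*23 = -23/3 ≈ -7.6667)
x(g) = -3 + 2*g (x(g) = -3 + (g + g) = -3 + 2*g)
1/(x(f) + ((1307 - 1*151) + 265)) = 1/((-3 + 2*(-23/3)) + ((1307 - 1*151) + 265)) = 1/((-3 - 46/3) + ((1307 - 151) + 265)) = 1/(-55/3 + (1156 + 265)) = 1/(-55/3 + 1421) = 1/(4208/3) = 3/4208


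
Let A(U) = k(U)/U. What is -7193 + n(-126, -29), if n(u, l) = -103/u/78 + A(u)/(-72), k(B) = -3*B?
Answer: -141384583/19656 ≈ -7192.9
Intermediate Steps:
A(U) = -3 (A(U) = (-3*U)/U = -3)
n(u, l) = 1/24 - 103/(78*u) (n(u, l) = -103/u/78 - 3/(-72) = -103/u*(1/78) - 3*(-1/72) = -103/(78*u) + 1/24 = 1/24 - 103/(78*u))
-7193 + n(-126, -29) = -7193 + (1/312)*(-412 + 13*(-126))/(-126) = -7193 + (1/312)*(-1/126)*(-412 - 1638) = -7193 + (1/312)*(-1/126)*(-2050) = -7193 + 1025/19656 = -141384583/19656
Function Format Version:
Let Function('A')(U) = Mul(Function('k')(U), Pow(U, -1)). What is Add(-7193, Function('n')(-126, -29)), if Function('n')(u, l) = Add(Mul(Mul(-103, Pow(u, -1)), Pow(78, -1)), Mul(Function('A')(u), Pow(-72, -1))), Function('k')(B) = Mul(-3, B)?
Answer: Rational(-141384583, 19656) ≈ -7192.9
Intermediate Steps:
Function('A')(U) = -3 (Function('A')(U) = Mul(Mul(-3, U), Pow(U, -1)) = -3)
Function('n')(u, l) = Add(Rational(1, 24), Mul(Rational(-103, 78), Pow(u, -1))) (Function('n')(u, l) = Add(Mul(Mul(-103, Pow(u, -1)), Pow(78, -1)), Mul(-3, Pow(-72, -1))) = Add(Mul(Mul(-103, Pow(u, -1)), Rational(1, 78)), Mul(-3, Rational(-1, 72))) = Add(Mul(Rational(-103, 78), Pow(u, -1)), Rational(1, 24)) = Add(Rational(1, 24), Mul(Rational(-103, 78), Pow(u, -1))))
Add(-7193, Function('n')(-126, -29)) = Add(-7193, Mul(Rational(1, 312), Pow(-126, -1), Add(-412, Mul(13, -126)))) = Add(-7193, Mul(Rational(1, 312), Rational(-1, 126), Add(-412, -1638))) = Add(-7193, Mul(Rational(1, 312), Rational(-1, 126), -2050)) = Add(-7193, Rational(1025, 19656)) = Rational(-141384583, 19656)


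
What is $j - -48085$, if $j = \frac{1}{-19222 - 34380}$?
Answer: $\frac{2577452169}{53602} \approx 48085.0$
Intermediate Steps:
$j = - \frac{1}{53602}$ ($j = \frac{1}{-53602} = - \frac{1}{53602} \approx -1.8656 \cdot 10^{-5}$)
$j - -48085 = - \frac{1}{53602} - -48085 = - \frac{1}{53602} + 48085 = \frac{2577452169}{53602}$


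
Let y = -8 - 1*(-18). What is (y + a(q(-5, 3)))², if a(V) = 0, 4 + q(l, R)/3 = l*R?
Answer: 100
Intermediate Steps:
q(l, R) = -12 + 3*R*l (q(l, R) = -12 + 3*(l*R) = -12 + 3*(R*l) = -12 + 3*R*l)
y = 10 (y = -8 + 18 = 10)
(y + a(q(-5, 3)))² = (10 + 0)² = 10² = 100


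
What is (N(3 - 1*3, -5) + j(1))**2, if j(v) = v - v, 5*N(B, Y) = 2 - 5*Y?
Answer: 729/25 ≈ 29.160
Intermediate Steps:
N(B, Y) = 2/5 - Y (N(B, Y) = (2 - 5*Y)/5 = 2/5 - Y)
j(v) = 0
(N(3 - 1*3, -5) + j(1))**2 = ((2/5 - 1*(-5)) + 0)**2 = ((2/5 + 5) + 0)**2 = (27/5 + 0)**2 = (27/5)**2 = 729/25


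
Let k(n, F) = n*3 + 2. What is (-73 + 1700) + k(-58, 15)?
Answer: 1455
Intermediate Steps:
k(n, F) = 2 + 3*n (k(n, F) = 3*n + 2 = 2 + 3*n)
(-73 + 1700) + k(-58, 15) = (-73 + 1700) + (2 + 3*(-58)) = 1627 + (2 - 174) = 1627 - 172 = 1455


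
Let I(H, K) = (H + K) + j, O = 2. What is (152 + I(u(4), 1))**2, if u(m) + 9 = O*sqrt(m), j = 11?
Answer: 25281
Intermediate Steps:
u(m) = -9 + 2*sqrt(m)
I(H, K) = 11 + H + K (I(H, K) = (H + K) + 11 = 11 + H + K)
(152 + I(u(4), 1))**2 = (152 + (11 + (-9 + 2*sqrt(4)) + 1))**2 = (152 + (11 + (-9 + 2*2) + 1))**2 = (152 + (11 + (-9 + 4) + 1))**2 = (152 + (11 - 5 + 1))**2 = (152 + 7)**2 = 159**2 = 25281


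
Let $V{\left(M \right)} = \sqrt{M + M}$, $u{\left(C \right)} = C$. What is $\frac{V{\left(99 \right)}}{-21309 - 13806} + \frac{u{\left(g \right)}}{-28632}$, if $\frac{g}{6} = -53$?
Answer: $\frac{53}{4772} - \frac{\sqrt{22}}{11705} \approx 0.010706$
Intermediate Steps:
$g = -318$ ($g = 6 \left(-53\right) = -318$)
$V{\left(M \right)} = \sqrt{2} \sqrt{M}$ ($V{\left(M \right)} = \sqrt{2 M} = \sqrt{2} \sqrt{M}$)
$\frac{V{\left(99 \right)}}{-21309 - 13806} + \frac{u{\left(g \right)}}{-28632} = \frac{\sqrt{2} \sqrt{99}}{-21309 - 13806} - \frac{318}{-28632} = \frac{\sqrt{2} \cdot 3 \sqrt{11}}{-35115} - - \frac{53}{4772} = 3 \sqrt{22} \left(- \frac{1}{35115}\right) + \frac{53}{4772} = - \frac{\sqrt{22}}{11705} + \frac{53}{4772} = \frac{53}{4772} - \frac{\sqrt{22}}{11705}$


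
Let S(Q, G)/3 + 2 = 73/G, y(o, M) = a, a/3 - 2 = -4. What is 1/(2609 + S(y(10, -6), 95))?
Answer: 95/247504 ≈ 0.00038383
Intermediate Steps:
a = -6 (a = 6 + 3*(-4) = 6 - 12 = -6)
y(o, M) = -6
S(Q, G) = -6 + 219/G (S(Q, G) = -6 + 3*(73/G) = -6 + 219/G)
1/(2609 + S(y(10, -6), 95)) = 1/(2609 + (-6 + 219/95)) = 1/(2609 - 351/95) = 1/(247504/95) = 95/247504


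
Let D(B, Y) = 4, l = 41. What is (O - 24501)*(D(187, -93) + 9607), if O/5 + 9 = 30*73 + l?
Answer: -128700901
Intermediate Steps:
O = 11110 (O = -45 + 5*(30*73 + 41) = -45 + 5*(2190 + 41) = -45 + 5*2231 = -45 + 11155 = 11110)
(O - 24501)*(D(187, -93) + 9607) = (11110 - 24501)*(4 + 9607) = -13391*9611 = -128700901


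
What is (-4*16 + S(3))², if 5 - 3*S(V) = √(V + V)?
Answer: (187 + √6)²/9 ≈ 3987.9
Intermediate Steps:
S(V) = 5/3 - √2*√V/3 (S(V) = 5/3 - √(V + V)/3 = 5/3 - √2*√V/3)
(-4*16 + S(3))² = (-4*16 + (5/3 - √2*√3/3))² = (-64 + (5/3 - √6/3))² = (-187/3 - √6/3)²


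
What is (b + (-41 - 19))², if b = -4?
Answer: 4096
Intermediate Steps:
(b + (-41 - 19))² = (-4 + (-41 - 19))² = (-4 - 60)² = (-64)² = 4096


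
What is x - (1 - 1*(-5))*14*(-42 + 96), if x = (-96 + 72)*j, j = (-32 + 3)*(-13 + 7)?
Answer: -8712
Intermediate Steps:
j = 174 (j = -29*(-6) = 174)
x = -4176 (x = (-96 + 72)*174 = -24*174 = -4176)
x - (1 - 1*(-5))*14*(-42 + 96) = -4176 - (1 - 1*(-5))*14*(-42 + 96) = -4176 - (1 + 5)*14*54 = -4176 - 6*14*54 = -4176 - 84*54 = -4176 - 1*4536 = -4176 - 4536 = -8712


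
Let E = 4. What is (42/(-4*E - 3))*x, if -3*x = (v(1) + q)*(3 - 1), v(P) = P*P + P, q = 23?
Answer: 700/19 ≈ 36.842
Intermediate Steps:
v(P) = P + P² (v(P) = P² + P = P + P²)
x = -50/3 (x = -(1*(1 + 1) + 23)*(3 - 1)/3 = -(1*2 + 23)*2/3 = -(2 + 23)*2/3 = -25*2/3 = -⅓*50 = -50/3 ≈ -16.667)
(42/(-4*E - 3))*x = (42/(-4*4 - 3))*(-50/3) = (42/(-16 - 3))*(-50/3) = (42/(-19))*(-50/3) = (42*(-1/19))*(-50/3) = -42/19*(-50/3) = 700/19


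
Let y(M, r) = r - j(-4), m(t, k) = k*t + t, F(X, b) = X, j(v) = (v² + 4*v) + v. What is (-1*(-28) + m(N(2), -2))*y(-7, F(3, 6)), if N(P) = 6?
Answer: 154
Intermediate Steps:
j(v) = v² + 5*v
m(t, k) = t + k*t
y(M, r) = 4 + r (y(M, r) = r - (-4)*(5 - 4) = r - (-4) = r - 1*(-4) = r + 4 = 4 + r)
(-1*(-28) + m(N(2), -2))*y(-7, F(3, 6)) = (-1*(-28) + 6*(1 - 2))*(4 + 3) = (28 + 6*(-1))*7 = (28 - 6)*7 = 22*7 = 154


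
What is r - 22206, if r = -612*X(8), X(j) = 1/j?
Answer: -44565/2 ≈ -22283.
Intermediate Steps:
r = -153/2 (r = -612/8 = -612*⅛ = -153/2 ≈ -76.500)
r - 22206 = -153/2 - 22206 = -44565/2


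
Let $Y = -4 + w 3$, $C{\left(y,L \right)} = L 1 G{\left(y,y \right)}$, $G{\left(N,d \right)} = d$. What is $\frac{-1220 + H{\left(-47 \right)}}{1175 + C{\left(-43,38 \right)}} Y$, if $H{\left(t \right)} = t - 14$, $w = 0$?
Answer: $- \frac{1708}{153} \approx -11.163$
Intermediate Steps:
$H{\left(t \right)} = -14 + t$
$C{\left(y,L \right)} = L y$ ($C{\left(y,L \right)} = L 1 y = L y$)
$Y = -4$ ($Y = -4 + 0 \cdot 3 = -4 + 0 = -4$)
$\frac{-1220 + H{\left(-47 \right)}}{1175 + C{\left(-43,38 \right)}} Y = \frac{-1220 - 61}{1175 + 38 \left(-43\right)} \left(-4\right) = \frac{-1220 - 61}{1175 - 1634} \left(-4\right) = - \frac{1281}{-459} \left(-4\right) = \left(-1281\right) \left(- \frac{1}{459}\right) \left(-4\right) = \frac{427}{153} \left(-4\right) = - \frac{1708}{153}$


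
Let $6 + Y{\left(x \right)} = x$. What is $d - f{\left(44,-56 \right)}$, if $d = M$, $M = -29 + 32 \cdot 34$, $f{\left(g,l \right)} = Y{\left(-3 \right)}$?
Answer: $1068$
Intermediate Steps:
$Y{\left(x \right)} = -6 + x$
$f{\left(g,l \right)} = -9$ ($f{\left(g,l \right)} = -6 - 3 = -9$)
$M = 1059$ ($M = -29 + 1088 = 1059$)
$d = 1059$
$d - f{\left(44,-56 \right)} = 1059 - -9 = 1059 + 9 = 1068$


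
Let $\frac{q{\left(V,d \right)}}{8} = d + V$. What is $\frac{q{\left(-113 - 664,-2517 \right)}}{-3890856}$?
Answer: $\frac{1098}{162119} \approx 0.0067728$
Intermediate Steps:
$q{\left(V,d \right)} = 8 V + 8 d$ ($q{\left(V,d \right)} = 8 \left(d + V\right) = 8 \left(V + d\right) = 8 V + 8 d$)
$\frac{q{\left(-113 - 664,-2517 \right)}}{-3890856} = \frac{8 \left(-113 - 664\right) + 8 \left(-2517\right)}{-3890856} = \left(8 \left(-113 - 664\right) - 20136\right) \left(- \frac{1}{3890856}\right) = \left(8 \left(-777\right) - 20136\right) \left(- \frac{1}{3890856}\right) = \left(-6216 - 20136\right) \left(- \frac{1}{3890856}\right) = \left(-26352\right) \left(- \frac{1}{3890856}\right) = \frac{1098}{162119}$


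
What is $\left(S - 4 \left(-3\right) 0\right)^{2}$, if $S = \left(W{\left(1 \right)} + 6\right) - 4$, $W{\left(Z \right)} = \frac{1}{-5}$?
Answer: $\frac{81}{25} \approx 3.24$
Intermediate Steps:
$W{\left(Z \right)} = - \frac{1}{5}$
$S = \frac{9}{5}$ ($S = \left(- \frac{1}{5} + 6\right) - 4 = \frac{29}{5} - 4 = \frac{9}{5} \approx 1.8$)
$\left(S - 4 \left(-3\right) 0\right)^{2} = \left(\frac{9}{5} - 4 \left(-3\right) 0\right)^{2} = \left(\frac{9}{5} - \left(-12\right) 0\right)^{2} = \left(\frac{9}{5} - 0\right)^{2} = \left(\frac{9}{5} + 0\right)^{2} = \left(\frac{9}{5}\right)^{2} = \frac{81}{25}$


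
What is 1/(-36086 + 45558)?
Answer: 1/9472 ≈ 0.00010557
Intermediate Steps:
1/(-36086 + 45558) = 1/9472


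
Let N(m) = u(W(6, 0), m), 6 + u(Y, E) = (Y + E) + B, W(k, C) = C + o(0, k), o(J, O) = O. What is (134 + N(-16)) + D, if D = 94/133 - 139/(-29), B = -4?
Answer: 460911/3857 ≈ 119.50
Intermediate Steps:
W(k, C) = C + k
D = 21213/3857 (D = 94*(1/133) - 139*(-1/29) = 94/133 + 139/29 = 21213/3857 ≈ 5.4999)
u(Y, E) = -10 + E + Y (u(Y, E) = -6 + ((Y + E) - 4) = -6 + ((E + Y) - 4) = -6 + (-4 + E + Y) = -10 + E + Y)
N(m) = -4 + m (N(m) = -10 + m + (0 + 6) = -10 + m + 6 = -4 + m)
(134 + N(-16)) + D = (134 + (-4 - 16)) + 21213/3857 = (134 - 20) + 21213/3857 = 114 + 21213/3857 = 460911/3857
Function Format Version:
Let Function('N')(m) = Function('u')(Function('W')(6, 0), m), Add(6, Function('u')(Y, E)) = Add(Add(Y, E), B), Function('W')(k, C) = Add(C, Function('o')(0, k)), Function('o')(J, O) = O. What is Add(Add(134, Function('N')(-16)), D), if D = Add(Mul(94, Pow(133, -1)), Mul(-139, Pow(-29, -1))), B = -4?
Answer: Rational(460911, 3857) ≈ 119.50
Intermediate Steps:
Function('W')(k, C) = Add(C, k)
D = Rational(21213, 3857) (D = Add(Mul(94, Rational(1, 133)), Mul(-139, Rational(-1, 29))) = Add(Rational(94, 133), Rational(139, 29)) = Rational(21213, 3857) ≈ 5.4999)
Function('u')(Y, E) = Add(-10, E, Y) (Function('u')(Y, E) = Add(-6, Add(Add(Y, E), -4)) = Add(-6, Add(Add(E, Y), -4)) = Add(-6, Add(-4, E, Y)) = Add(-10, E, Y))
Function('N')(m) = Add(-4, m) (Function('N')(m) = Add(-10, m, Add(0, 6)) = Add(-10, m, 6) = Add(-4, m))
Add(Add(134, Function('N')(-16)), D) = Add(Add(134, Add(-4, -16)), Rational(21213, 3857)) = Add(Add(134, -20), Rational(21213, 3857)) = Add(114, Rational(21213, 3857)) = Rational(460911, 3857)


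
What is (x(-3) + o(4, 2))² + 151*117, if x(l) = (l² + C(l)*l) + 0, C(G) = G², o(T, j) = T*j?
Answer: 17767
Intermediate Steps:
x(l) = l² + l³ (x(l) = (l² + l²*l) + 0 = (l² + l³) + 0 = l² + l³)
(x(-3) + o(4, 2))² + 151*117 = ((-3)²*(1 - 3) + 4*2)² + 151*117 = (9*(-2) + 8)² + 17667 = (-18 + 8)² + 17667 = (-10)² + 17667 = 100 + 17667 = 17767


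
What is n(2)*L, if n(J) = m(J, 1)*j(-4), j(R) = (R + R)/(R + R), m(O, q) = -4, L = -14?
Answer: 56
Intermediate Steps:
j(R) = 1 (j(R) = (2*R)/((2*R)) = (2*R)*(1/(2*R)) = 1)
n(J) = -4 (n(J) = -4*1 = -4)
n(2)*L = -4*(-14) = 56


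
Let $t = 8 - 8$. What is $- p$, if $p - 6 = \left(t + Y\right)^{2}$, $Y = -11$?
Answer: $-127$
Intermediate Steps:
$t = 0$ ($t = 8 - 8 = 0$)
$p = 127$ ($p = 6 + \left(0 - 11\right)^{2} = 6 + \left(-11\right)^{2} = 6 + 121 = 127$)
$- p = \left(-1\right) 127 = -127$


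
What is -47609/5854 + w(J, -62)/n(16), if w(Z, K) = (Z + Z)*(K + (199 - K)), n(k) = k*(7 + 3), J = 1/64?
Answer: -121296567/14986240 ≈ -8.0939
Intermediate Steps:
J = 1/64 ≈ 0.015625
n(k) = 10*k (n(k) = k*10 = 10*k)
w(Z, K) = 398*Z (w(Z, K) = (2*Z)*199 = 398*Z)
-47609/5854 + w(J, -62)/n(16) = -47609/5854 + (398*(1/64))/((10*16)) = -47609*1/5854 + (199/32)/160 = -47609/5854 + (199/32)*(1/160) = -47609/5854 + 199/5120 = -121296567/14986240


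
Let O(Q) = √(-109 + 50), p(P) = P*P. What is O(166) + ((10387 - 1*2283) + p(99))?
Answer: 17905 + I*√59 ≈ 17905.0 + 7.6811*I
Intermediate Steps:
p(P) = P²
O(Q) = I*√59 (O(Q) = √(-59) = I*√59)
O(166) + ((10387 - 1*2283) + p(99)) = I*√59 + ((10387 - 1*2283) + 99²) = I*√59 + ((10387 - 2283) + 9801) = I*√59 + (8104 + 9801) = I*√59 + 17905 = 17905 + I*√59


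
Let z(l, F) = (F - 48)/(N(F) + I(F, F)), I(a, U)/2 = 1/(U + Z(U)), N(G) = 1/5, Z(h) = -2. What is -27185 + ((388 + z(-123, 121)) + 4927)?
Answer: -2777795/129 ≈ -21533.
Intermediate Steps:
N(G) = ⅕
I(a, U) = 2/(-2 + U) (I(a, U) = 2/(U - 2) = 2/(-2 + U))
z(l, F) = (-48 + F)/(⅕ + 2/(-2 + F)) (z(l, F) = (F - 48)/(⅕ + 2/(-2 + F)) = (-48 + F)/(⅕ + 2/(-2 + F)))
-27185 + ((388 + z(-123, 121)) + 4927) = -27185 + ((388 + 5*(-48 + 121)*(-2 + 121)/(8 + 121)) + 4927) = -27185 + ((388 + 5*73*119/129) + 4927) = -27185 + ((388 + 5*(1/129)*73*119) + 4927) = -27185 + ((388 + 43435/129) + 4927) = -27185 + (93487/129 + 4927) = -27185 + 729070/129 = -2777795/129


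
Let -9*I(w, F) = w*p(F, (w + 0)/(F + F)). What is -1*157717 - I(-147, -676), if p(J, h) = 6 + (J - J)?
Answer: -157815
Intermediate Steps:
p(J, h) = 6 (p(J, h) = 6 + 0 = 6)
I(w, F) = -2*w/3 (I(w, F) = -w*6/9 = -2*w/3)
-1*157717 - I(-147, -676) = -1*157717 - (-2)*(-147)/3 = -157717 - 1*98 = -157717 - 98 = -157815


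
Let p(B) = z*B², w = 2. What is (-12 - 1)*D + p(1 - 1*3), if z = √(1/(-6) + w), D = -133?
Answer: 1729 + 2*√66/3 ≈ 1734.4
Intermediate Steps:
z = √66/6 (z = √(1/(-6) + 2) = √(1*(-⅙) + 2) = √(-⅙ + 2) = √(11/6) = √66/6 ≈ 1.3540)
p(B) = √66*B²/6 (p(B) = (√66/6)*B² = √66*B²/6)
(-12 - 1)*D + p(1 - 1*3) = (-12 - 1)*(-133) + √66*(1 - 1*3)²/6 = -13*(-133) + √66*(1 - 3)²/6 = 1729 + (⅙)*√66*(-2)² = 1729 + (⅙)*√66*4 = 1729 + 2*√66/3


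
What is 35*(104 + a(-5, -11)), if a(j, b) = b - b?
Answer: 3640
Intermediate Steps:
a(j, b) = 0
35*(104 + a(-5, -11)) = 35*(104 + 0) = 35*104 = 3640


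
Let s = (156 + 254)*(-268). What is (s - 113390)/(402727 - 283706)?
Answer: -223270/119021 ≈ -1.8759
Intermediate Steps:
s = -109880 (s = 410*(-268) = -109880)
(s - 113390)/(402727 - 283706) = (-109880 - 113390)/(402727 - 283706) = -223270/119021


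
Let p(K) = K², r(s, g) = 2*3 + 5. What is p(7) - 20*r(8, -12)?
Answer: -171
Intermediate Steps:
r(s, g) = 11 (r(s, g) = 6 + 5 = 11)
p(7) - 20*r(8, -12) = 7² - 20*11 = 49 - 220 = -171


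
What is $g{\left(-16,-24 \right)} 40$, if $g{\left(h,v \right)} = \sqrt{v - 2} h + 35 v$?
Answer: $-33600 - 640 i \sqrt{26} \approx -33600.0 - 3263.4 i$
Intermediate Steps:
$g{\left(h,v \right)} = 35 v + h \sqrt{-2 + v}$ ($g{\left(h,v \right)} = \sqrt{-2 + v} h + 35 v = h \sqrt{-2 + v} + 35 v = 35 v + h \sqrt{-2 + v}$)
$g{\left(-16,-24 \right)} 40 = \left(35 \left(-24\right) - 16 \sqrt{-2 - 24}\right) 40 = \left(-840 - 16 \sqrt{-26}\right) 40 = \left(-840 - 16 i \sqrt{26}\right) 40 = -33600 - 640 i \sqrt{26}$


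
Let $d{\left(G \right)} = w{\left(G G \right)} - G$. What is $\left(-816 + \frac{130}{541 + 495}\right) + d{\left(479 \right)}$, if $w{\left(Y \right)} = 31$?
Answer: $- \frac{654687}{518} \approx -1263.9$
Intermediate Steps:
$d{\left(G \right)} = 31 - G$
$\left(-816 + \frac{130}{541 + 495}\right) + d{\left(479 \right)} = \left(-816 + \frac{130}{541 + 495}\right) + \left(31 - 479\right) = \left(-816 + \frac{130}{1036}\right) + \left(31 - 479\right) = \left(-816 + 130 \cdot \frac{1}{1036}\right) - 448 = \left(-816 + \frac{65}{518}\right) - 448 = - \frac{422623}{518} - 448 = - \frac{654687}{518}$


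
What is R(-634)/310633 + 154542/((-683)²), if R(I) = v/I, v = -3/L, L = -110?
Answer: 3347927634898173/10105805639430380 ≈ 0.33129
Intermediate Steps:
v = 3/110 (v = -3/(-110) = -3*(-1/110) = 3/110 ≈ 0.027273)
R(I) = 3/(110*I)
R(-634)/310633 + 154542/((-683)²) = ((3/110)/(-634))/310633 + 154542/((-683)²) = ((3/110)*(-1/634))*(1/310633) + 154542/466489 = -3/69740*1/310633 + 154542*(1/466489) = -3/21663545420 + 154542/466489 = 3347927634898173/10105805639430380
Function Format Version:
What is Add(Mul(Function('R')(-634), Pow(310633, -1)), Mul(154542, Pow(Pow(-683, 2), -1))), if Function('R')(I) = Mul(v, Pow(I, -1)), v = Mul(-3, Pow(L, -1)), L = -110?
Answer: Rational(3347927634898173, 10105805639430380) ≈ 0.33129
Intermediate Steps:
v = Rational(3, 110) (v = Mul(-3, Pow(-110, -1)) = Mul(-3, Rational(-1, 110)) = Rational(3, 110) ≈ 0.027273)
Function('R')(I) = Mul(Rational(3, 110), Pow(I, -1))
Add(Mul(Function('R')(-634), Pow(310633, -1)), Mul(154542, Pow(Pow(-683, 2), -1))) = Add(Mul(Mul(Rational(3, 110), Pow(-634, -1)), Pow(310633, -1)), Mul(154542, Pow(Pow(-683, 2), -1))) = Add(Mul(Mul(Rational(3, 110), Rational(-1, 634)), Rational(1, 310633)), Mul(154542, Pow(466489, -1))) = Add(Mul(Rational(-3, 69740), Rational(1, 310633)), Mul(154542, Rational(1, 466489))) = Add(Rational(-3, 21663545420), Rational(154542, 466489)) = Rational(3347927634898173, 10105805639430380)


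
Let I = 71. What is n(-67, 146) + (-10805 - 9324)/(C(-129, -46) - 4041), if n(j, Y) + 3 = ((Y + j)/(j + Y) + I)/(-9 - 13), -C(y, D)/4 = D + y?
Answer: -9110/36751 ≈ -0.24788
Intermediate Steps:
C(y, D) = -4*D - 4*y (C(y, D) = -4*(D + y) = -4*D - 4*y)
n(j, Y) = -69/11 (n(j, Y) = -3 + ((Y + j)/(j + Y) + 71)/(-9 - 13) = -3 + ((Y + j)/(Y + j) + 71)/(-22) = -3 + (1 + 71)*(-1/22) = -3 + 72*(-1/22) = -3 - 36/11 = -69/11)
n(-67, 146) + (-10805 - 9324)/(C(-129, -46) - 4041) = -69/11 + (-10805 - 9324)/((-4*(-46) - 4*(-129)) - 4041) = -69/11 - 20129/((184 + 516) - 4041) = -69/11 - 20129/(700 - 4041) = -69/11 - 20129/(-3341) = -69/11 - 20129*(-1/3341) = -69/11 + 20129/3341 = -9110/36751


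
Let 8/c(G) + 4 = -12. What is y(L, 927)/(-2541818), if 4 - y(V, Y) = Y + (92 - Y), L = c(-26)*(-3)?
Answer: 44/1270909 ≈ 3.4621e-5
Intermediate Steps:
c(G) = -½ (c(G) = 8/(-4 - 12) = 8/(-16) = 8*(-1/16) = -½)
L = 3/2 (L = -½*(-3) = 3/2 ≈ 1.5000)
y(V, Y) = -88 (y(V, Y) = 4 - (Y + (92 - Y)) = 4 - 1*92 = 4 - 92 = -88)
y(L, 927)/(-2541818) = -88/(-2541818) = -88*(-1/2541818) = 44/1270909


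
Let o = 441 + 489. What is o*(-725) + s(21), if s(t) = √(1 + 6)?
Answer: -674250 + √7 ≈ -6.7425e+5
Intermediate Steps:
s(t) = √7
o = 930
o*(-725) + s(21) = 930*(-725) + √7 = -674250 + √7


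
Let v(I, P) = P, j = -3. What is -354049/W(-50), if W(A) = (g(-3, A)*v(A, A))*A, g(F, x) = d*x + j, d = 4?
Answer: 354049/507500 ≈ 0.69763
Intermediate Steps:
g(F, x) = -3 + 4*x (g(F, x) = 4*x - 3 = -3 + 4*x)
W(A) = A²*(-3 + 4*A) (W(A) = ((-3 + 4*A)*A)*A = (A*(-3 + 4*A))*A = A²*(-3 + 4*A))
-354049/W(-50) = -354049*1/(2500*(-3 + 4*(-50))) = -354049*1/(2500*(-3 - 200)) = -354049/(2500*(-203)) = -354049/(-507500) = -354049*(-1/507500) = 354049/507500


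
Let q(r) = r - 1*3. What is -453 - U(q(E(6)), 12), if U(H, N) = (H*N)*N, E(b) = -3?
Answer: 411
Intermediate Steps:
q(r) = -3 + r (q(r) = r - 3 = -3 + r)
U(H, N) = H*N²
-453 - U(q(E(6)), 12) = -453 - (-3 - 3)*12² = -453 - (-6)*144 = -453 - 1*(-864) = -453 + 864 = 411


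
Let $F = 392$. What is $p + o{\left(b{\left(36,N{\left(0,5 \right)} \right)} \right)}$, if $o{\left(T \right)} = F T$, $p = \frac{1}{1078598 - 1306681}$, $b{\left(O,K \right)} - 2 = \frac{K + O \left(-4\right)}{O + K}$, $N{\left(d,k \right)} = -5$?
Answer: $- \frac{7778542663}{7070573} \approx -1100.1$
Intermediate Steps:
$b{\left(O,K \right)} = 2 + \frac{K - 4 O}{K + O}$ ($b{\left(O,K \right)} = 2 + \frac{K + O \left(-4\right)}{O + K} = 2 + \frac{K - 4 O}{K + O}$)
$p = - \frac{1}{228083}$ ($p = \frac{1}{-228083} = - \frac{1}{228083} \approx -4.3844 \cdot 10^{-6}$)
$o{\left(T \right)} = 392 T$
$p + o{\left(b{\left(36,N{\left(0,5 \right)} \right)} \right)} = - \frac{1}{228083} + 392 \frac{\left(-2\right) 36 + 3 \left(-5\right)}{-5 + 36} = - \frac{1}{228083} + 392 \frac{-72 - 15}{31} = - \frac{1}{228083} + 392 \cdot \frac{1}{31} \left(-87\right) = - \frac{1}{228083} + 392 \left(- \frac{87}{31}\right) = - \frac{1}{228083} - \frac{34104}{31} = - \frac{7778542663}{7070573}$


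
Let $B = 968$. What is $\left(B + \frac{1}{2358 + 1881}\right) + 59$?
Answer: $\frac{4353454}{4239} \approx 1027.0$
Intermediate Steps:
$\left(B + \frac{1}{2358 + 1881}\right) + 59 = \left(968 + \frac{1}{2358 + 1881}\right) + 59 = \left(968 + \frac{1}{4239}\right) + 59 = \frac{4103353}{4239} + 59 = \frac{4353454}{4239}$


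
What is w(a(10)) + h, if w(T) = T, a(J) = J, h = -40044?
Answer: -40034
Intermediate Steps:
w(a(10)) + h = 10 - 40044 = -40034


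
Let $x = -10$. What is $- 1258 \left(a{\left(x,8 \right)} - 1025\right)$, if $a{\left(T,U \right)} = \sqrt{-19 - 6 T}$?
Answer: $1289450 - 1258 \sqrt{41} \approx 1.2814 \cdot 10^{6}$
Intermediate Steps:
$- 1258 \left(a{\left(x,8 \right)} - 1025\right) = - 1258 \left(\sqrt{-19 - -60} - 1025\right) = - 1258 \left(\sqrt{-19 + 60} - 1025\right) = - 1258 \left(\sqrt{41} - 1025\right) = - 1258 \left(-1025 + \sqrt{41}\right) = 1289450 - 1258 \sqrt{41}$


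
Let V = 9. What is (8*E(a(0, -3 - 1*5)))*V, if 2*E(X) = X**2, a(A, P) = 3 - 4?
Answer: 36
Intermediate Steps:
a(A, P) = -1
E(X) = X**2/2
(8*E(a(0, -3 - 1*5)))*V = (8*((1/2)*(-1)**2))*9 = (8*((1/2)*1))*9 = (8*(1/2))*9 = 4*9 = 36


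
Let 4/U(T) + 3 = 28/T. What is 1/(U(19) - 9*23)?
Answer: -29/6079 ≈ -0.0047705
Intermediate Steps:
U(T) = 4/(-3 + 28/T)
1/(U(19) - 9*23) = 1/(-4*19/(-28 + 3*19) - 9*23) = 1/(-4*19/(-28 + 57) - 207) = 1/(-4*19/29 - 207) = 1/(-4*19*1/29 - 207) = 1/(-76/29 - 207) = 1/(-6079/29) = -29/6079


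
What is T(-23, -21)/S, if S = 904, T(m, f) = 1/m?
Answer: -1/20792 ≈ -4.8095e-5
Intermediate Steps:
T(-23, -21)/S = 1/(-23*904) = -1/23*1/904 = -1/20792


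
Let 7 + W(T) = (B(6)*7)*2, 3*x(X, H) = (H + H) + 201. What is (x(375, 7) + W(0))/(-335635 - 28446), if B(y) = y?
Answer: -446/1092243 ≈ -0.00040833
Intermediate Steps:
x(X, H) = 67 + 2*H/3 (x(X, H) = ((H + H) + 201)/3 = (2*H + 201)/3 = (201 + 2*H)/3 = 67 + 2*H/3)
W(T) = 77 (W(T) = -7 + (6*7)*2 = -7 + 42*2 = -7 + 84 = 77)
(x(375, 7) + W(0))/(-335635 - 28446) = ((67 + (⅔)*7) + 77)/(-335635 - 28446) = ((67 + 14/3) + 77)/(-364081) = (215/3 + 77)*(-1/364081) = (446/3)*(-1/364081) = -446/1092243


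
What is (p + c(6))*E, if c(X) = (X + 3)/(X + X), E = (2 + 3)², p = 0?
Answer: 75/4 ≈ 18.750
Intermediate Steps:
E = 25 (E = 5² = 25)
c(X) = (3 + X)/(2*X) (c(X) = (3 + X)/((2*X)) = (3 + X)*(1/(2*X)) = (3 + X)/(2*X))
(p + c(6))*E = (0 + (½)*(3 + 6)/6)*25 = (0 + (½)*(⅙)*9)*25 = (0 + ¾)*25 = (¾)*25 = 75/4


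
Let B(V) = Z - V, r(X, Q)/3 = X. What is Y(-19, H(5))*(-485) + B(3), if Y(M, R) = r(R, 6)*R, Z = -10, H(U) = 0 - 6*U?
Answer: -1309513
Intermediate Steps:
H(U) = -6*U (H(U) = 0 - 6*U = -6*U)
r(X, Q) = 3*X
Y(M, R) = 3*R**2 (Y(M, R) = (3*R)*R = 3*R**2)
B(V) = -10 - V
Y(-19, H(5))*(-485) + B(3) = (3*(-6*5)**2)*(-485) + (-10 - 1*3) = (3*(-30)**2)*(-485) + (-10 - 3) = (3*900)*(-485) - 13 = 2700*(-485) - 13 = -1309500 - 13 = -1309513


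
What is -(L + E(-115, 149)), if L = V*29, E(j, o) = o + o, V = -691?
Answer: 19741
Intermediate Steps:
E(j, o) = 2*o
L = -20039 (L = -691*29 = -20039)
-(L + E(-115, 149)) = -(-20039 + 2*149) = -(-20039 + 298) = -1*(-19741) = 19741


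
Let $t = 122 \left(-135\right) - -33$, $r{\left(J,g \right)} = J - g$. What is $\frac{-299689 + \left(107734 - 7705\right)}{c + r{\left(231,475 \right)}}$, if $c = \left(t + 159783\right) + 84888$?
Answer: $- \frac{19966}{22799} \approx -0.87574$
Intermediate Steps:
$t = -16437$ ($t = -16470 + 33 = -16437$)
$c = 228234$ ($c = \left(-16437 + 159783\right) + 84888 = 143346 + 84888 = 228234$)
$\frac{-299689 + \left(107734 - 7705\right)}{c + r{\left(231,475 \right)}} = \frac{-299689 + \left(107734 - 7705\right)}{228234 + \left(231 - 475\right)} = \frac{-299689 + 100029}{228234 - 244} = - \frac{199660}{227990} = \left(-199660\right) \frac{1}{227990} = - \frac{19966}{22799}$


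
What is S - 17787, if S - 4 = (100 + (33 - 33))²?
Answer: -7783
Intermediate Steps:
S = 10004 (S = 4 + (100 + (33 - 33))² = 4 + (100 + 0)² = 4 + 100² = 4 + 10000 = 10004)
S - 17787 = 10004 - 17787 = -7783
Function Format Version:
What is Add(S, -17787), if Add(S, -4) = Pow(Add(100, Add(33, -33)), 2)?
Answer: -7783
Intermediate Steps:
S = 10004 (S = Add(4, Pow(Add(100, Add(33, -33)), 2)) = Add(4, Pow(Add(100, 0), 2)) = Add(4, Pow(100, 2)) = Add(4, 10000) = 10004)
Add(S, -17787) = Add(10004, -17787) = -7783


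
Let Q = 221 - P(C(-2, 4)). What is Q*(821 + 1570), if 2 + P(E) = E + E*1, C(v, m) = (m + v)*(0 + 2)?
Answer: 514065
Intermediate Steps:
C(v, m) = 2*m + 2*v (C(v, m) = (m + v)*2 = 2*m + 2*v)
P(E) = -2 + 2*E (P(E) = -2 + (E + E*1) = -2 + (E + E) = -2 + 2*E)
Q = 215 (Q = 221 - (-2 + 2*(2*4 + 2*(-2))) = 221 - (-2 + 2*(8 - 4)) = 221 - (-2 + 2*4) = 221 - (-2 + 8) = 221 - 1*6 = 221 - 6 = 215)
Q*(821 + 1570) = 215*(821 + 1570) = 215*2391 = 514065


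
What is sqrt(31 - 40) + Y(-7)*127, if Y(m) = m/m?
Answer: 127 + 3*I ≈ 127.0 + 3.0*I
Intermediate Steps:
Y(m) = 1
sqrt(31 - 40) + Y(-7)*127 = sqrt(31 - 40) + 1*127 = sqrt(-9) + 127 = 3*I + 127 = 127 + 3*I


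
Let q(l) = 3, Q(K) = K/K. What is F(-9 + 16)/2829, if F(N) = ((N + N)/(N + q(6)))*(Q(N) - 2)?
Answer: -7/14145 ≈ -0.00049487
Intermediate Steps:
Q(K) = 1
F(N) = -2*N/(3 + N) (F(N) = ((N + N)/(N + 3))*(1 - 2) = ((2*N)/(3 + N))*(-1) = (2*N/(3 + N))*(-1) = -2*N/(3 + N))
F(-9 + 16)/2829 = -2*(-9 + 16)/(3 + (-9 + 16))/2829 = -2*7/(3 + 7)*(1/2829) = -2*7/10*(1/2829) = -2*7*⅒*(1/2829) = -7/5*1/2829 = -7/14145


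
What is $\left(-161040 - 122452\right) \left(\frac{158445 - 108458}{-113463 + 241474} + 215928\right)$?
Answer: $- \frac{7836061677108940}{128011} \approx -6.1214 \cdot 10^{10}$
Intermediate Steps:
$\left(-161040 - 122452\right) \left(\frac{158445 - 108458}{-113463 + 241474} + 215928\right) = - 283492 \left(\frac{49987}{128011} + 215928\right) = \left(-283492\right) \frac{27641209195}{128011} = - \frac{7836061677108940}{128011}$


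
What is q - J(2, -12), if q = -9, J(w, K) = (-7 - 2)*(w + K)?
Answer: -99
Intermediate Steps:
J(w, K) = -9*K - 9*w (J(w, K) = -9*(K + w) = -9*K - 9*w)
q - J(2, -12) = -9 - (-9*(-12) - 9*2) = -9 - (108 - 18) = -9 - 1*90 = -9 - 90 = -99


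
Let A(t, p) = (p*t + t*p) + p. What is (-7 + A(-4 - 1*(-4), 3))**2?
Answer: 16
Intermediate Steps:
A(t, p) = p + 2*p*t (A(t, p) = (p*t + p*t) + p = 2*p*t + p = p + 2*p*t)
(-7 + A(-4 - 1*(-4), 3))**2 = (-7 + 3*(1 + 2*(-4 - 1*(-4))))**2 = (-7 + 3*(1 + 2*(-4 + 4)))**2 = (-7 + 3*(1 + 2*0))**2 = (-7 + 3*(1 + 0))**2 = (-7 + 3*1)**2 = (-7 + 3)**2 = (-4)**2 = 16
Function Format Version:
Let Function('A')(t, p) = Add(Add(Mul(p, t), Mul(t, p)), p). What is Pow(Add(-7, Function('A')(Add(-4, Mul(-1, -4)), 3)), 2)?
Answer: 16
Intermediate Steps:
Function('A')(t, p) = Add(p, Mul(2, p, t)) (Function('A')(t, p) = Add(Add(Mul(p, t), Mul(p, t)), p) = Add(Mul(2, p, t), p) = Add(p, Mul(2, p, t)))
Pow(Add(-7, Function('A')(Add(-4, Mul(-1, -4)), 3)), 2) = Pow(Add(-7, Mul(3, Add(1, Mul(2, Add(-4, Mul(-1, -4)))))), 2) = Pow(Add(-7, Mul(3, Add(1, Mul(2, Add(-4, 4))))), 2) = Pow(Add(-7, Mul(3, Add(1, Mul(2, 0)))), 2) = Pow(Add(-7, Mul(3, Add(1, 0))), 2) = Pow(Add(-7, Mul(3, 1)), 2) = Pow(Add(-7, 3), 2) = Pow(-4, 2) = 16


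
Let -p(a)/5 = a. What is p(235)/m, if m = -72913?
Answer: 1175/72913 ≈ 0.016115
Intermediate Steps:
p(a) = -5*a
p(235)/m = -5*235/(-72913) = -1175*(-1/72913) = 1175/72913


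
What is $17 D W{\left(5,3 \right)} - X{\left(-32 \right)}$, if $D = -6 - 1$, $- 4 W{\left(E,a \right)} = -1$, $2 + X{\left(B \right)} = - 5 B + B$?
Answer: $- \frac{623}{4} \approx -155.75$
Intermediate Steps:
$X{\left(B \right)} = -2 - 4 B$ ($X{\left(B \right)} = -2 + \left(- 5 B + B\right) = -2 - 4 B$)
$W{\left(E,a \right)} = \frac{1}{4}$ ($W{\left(E,a \right)} = \left(- \frac{1}{4}\right) \left(-1\right) = \frac{1}{4}$)
$D = -7$ ($D = -6 - 1 = -7$)
$17 D W{\left(5,3 \right)} - X{\left(-32 \right)} = 17 \left(-7\right) \frac{1}{4} - \left(-2 - -128\right) = \left(-119\right) \frac{1}{4} - \left(-2 + 128\right) = - \frac{119}{4} - 126 = - \frac{623}{4}$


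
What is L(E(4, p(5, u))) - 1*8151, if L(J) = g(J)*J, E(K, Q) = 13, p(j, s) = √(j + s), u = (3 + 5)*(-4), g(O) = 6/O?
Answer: -8145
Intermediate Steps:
u = -32 (u = 8*(-4) = -32)
L(J) = 6 (L(J) = (6/J)*J = 6)
L(E(4, p(5, u))) - 1*8151 = 6 - 1*8151 = 6 - 8151 = -8145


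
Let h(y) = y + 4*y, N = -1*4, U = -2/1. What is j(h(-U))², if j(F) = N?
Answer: 16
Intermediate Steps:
U = -2 (U = -2*1 = -2)
N = -4
h(y) = 5*y
j(F) = -4
j(h(-U))² = (-4)² = 16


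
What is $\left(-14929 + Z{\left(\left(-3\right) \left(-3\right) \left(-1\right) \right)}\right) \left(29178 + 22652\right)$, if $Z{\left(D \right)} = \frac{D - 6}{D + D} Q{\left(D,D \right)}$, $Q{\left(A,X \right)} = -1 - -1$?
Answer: $-773770070$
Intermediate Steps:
$Q{\left(A,X \right)} = 0$ ($Q{\left(A,X \right)} = -1 + 1 = 0$)
$Z{\left(D \right)} = 0$ ($Z{\left(D \right)} = \frac{D - 6}{D + D} 0 = \frac{-6 + D}{2 D} 0 = 0$)
$\left(-14929 + Z{\left(\left(-3\right) \left(-3\right) \left(-1\right) \right)}\right) \left(29178 + 22652\right) = \left(-14929 + 0\right) \left(29178 + 22652\right) = \left(-14929\right) 51830 = -773770070$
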